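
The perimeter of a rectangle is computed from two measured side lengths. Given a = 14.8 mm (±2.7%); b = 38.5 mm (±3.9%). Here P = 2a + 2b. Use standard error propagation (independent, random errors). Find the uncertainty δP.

Each term contributes (cᵢ δxᵢ)² to (δP)²:
  (2·δa)² = 0.639;  (2·δb)² = 9.02
δP = √(9.66) = 3.11 mm

3.11 mm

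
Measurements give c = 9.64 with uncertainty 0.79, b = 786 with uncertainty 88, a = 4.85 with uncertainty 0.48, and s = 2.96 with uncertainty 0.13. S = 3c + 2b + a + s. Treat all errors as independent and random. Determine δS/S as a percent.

S is a linear combination, so absolute uncertainties add in quadrature:
  (3·δc)² = 5.62;  (2·δb)² = 31000;  (δa)² = 0.230;  (δs)² = 0.0169
δS = √(31000) = 176
S = 1610, so δS/S = 176/1610 = 0.109.

10.9%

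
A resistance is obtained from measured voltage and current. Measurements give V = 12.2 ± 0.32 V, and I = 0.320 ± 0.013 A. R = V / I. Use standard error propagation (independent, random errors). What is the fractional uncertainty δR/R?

Relative error in a monomial: (δR/R)² = Σ (nᵢ · δxᵢ/xᵢ)².
  (1·δV/V)² = (1×0.0262)² = 0.000688;  (-1·δI/I)² = (-1×0.0406)² = 0.00165
δR/R = √(0.00234) = 0.0484

0.0484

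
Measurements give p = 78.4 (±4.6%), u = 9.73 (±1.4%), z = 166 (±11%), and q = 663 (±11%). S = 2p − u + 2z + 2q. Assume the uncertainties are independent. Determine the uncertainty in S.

151

Each term contributes (cᵢ δxᵢ)² to (δS)²:
  (2·δp)² = 52.0;  (δu)² = 0.0186;  (2·δz)² = 1330;  (2·δq)² = 21300
δS = √(22700) = 151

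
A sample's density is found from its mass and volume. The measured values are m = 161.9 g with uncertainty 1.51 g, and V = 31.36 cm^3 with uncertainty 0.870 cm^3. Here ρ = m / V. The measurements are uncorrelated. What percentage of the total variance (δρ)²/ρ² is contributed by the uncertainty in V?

89.8%

(δρ/ρ)² = (1·δm/m)² + (-1·δV/V)²
  m term: (1×0.00933)² = 8.7e-05
  V term: (-1×0.0277)² = 0.000770
Total = 0.000857. Share from V = 0.000770/0.000857 = 0.898.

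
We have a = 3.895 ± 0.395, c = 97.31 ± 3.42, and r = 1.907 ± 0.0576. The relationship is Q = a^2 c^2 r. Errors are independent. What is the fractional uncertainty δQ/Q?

Relative error in a monomial: (δQ/Q)² = Σ (nᵢ · δxᵢ/xᵢ)².
  (2·δa/a)² = (2×0.101)² = 0.0411;  (2·δc/c)² = (2×0.0351)² = 0.00494;  (1·δr/r)² = (1×0.0302)² = 0.000912
δQ/Q = √(0.0470) = 0.217

0.217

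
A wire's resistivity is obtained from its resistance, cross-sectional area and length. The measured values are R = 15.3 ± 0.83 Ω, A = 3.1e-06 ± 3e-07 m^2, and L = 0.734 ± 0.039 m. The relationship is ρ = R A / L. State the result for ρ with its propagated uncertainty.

Since ρ is a product/quotient, work with relative uncertainties:
  (1·δR/R)² = (1×0.0542)² = 0.00294;  (1·δA/A)² = (1×0.0968)² = 0.00937;  (-1·δL/L)² = (-1×0.0531)² = 0.00282
δρ/ρ = √(0.0151) = 0.123
ρ = 6.46e-05 Ω·m, so δρ = 0.123 × 6.46e-05 = 7.95e-06 Ω·m.

(6.46 ± 0.795) × 10^-5 Ω·m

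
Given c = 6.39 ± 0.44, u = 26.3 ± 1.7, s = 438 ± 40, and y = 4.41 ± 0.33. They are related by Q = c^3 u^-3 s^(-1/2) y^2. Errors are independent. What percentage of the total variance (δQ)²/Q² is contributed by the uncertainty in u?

(δQ/Q)² = (3·δc/c)² + (-3·δu/u)² + (−½·δs/s)² + (2·δy/y)²
  c term: (3×0.0689)² = 0.0427
  u term: (-3×0.0646)² = 0.0376
  s term: (-0.5×0.0913)² = 0.00209
  y term: (2×0.0748)² = 0.0224
Total = 0.105. Share from u = 0.0376/0.105 = 0.359.

35.9%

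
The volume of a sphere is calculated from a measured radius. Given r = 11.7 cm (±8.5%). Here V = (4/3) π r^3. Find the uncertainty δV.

1710 cm^3

V ∝ r^3, so δV/V = |3| · δr/r = 3 × 0.0850 = 0.255.
V = 6710 cm^3, so δV = 0.255 × 6710 = 1710 cm^3.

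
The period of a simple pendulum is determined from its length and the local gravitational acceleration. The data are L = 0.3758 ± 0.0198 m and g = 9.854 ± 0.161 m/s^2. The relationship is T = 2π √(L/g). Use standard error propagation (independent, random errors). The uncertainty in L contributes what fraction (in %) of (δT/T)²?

91.2%

(δT/T)² = (½·δL/L)² + (−½·δg/g)²
  L term: (0.5×0.0527)² = 0.000694
  g term: (-0.5×0.0163)² = 6.67e-05
Total = 0.000761. Share from L = 0.000694/0.000761 = 0.912.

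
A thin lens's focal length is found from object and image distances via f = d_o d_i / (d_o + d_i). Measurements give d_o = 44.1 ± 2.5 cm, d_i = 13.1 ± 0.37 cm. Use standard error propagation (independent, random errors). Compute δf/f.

∂f/∂d_o = (d_i/(d_o+d_i))² = 0.0525;  ∂f/∂d_i = (d_o/(d_o+d_i))² = 0.594
δf = √((∂f/∂d_o · δd_o)² + (∂f/∂d_i · δd_i)²) = √(0.0172 + 0.0484) = 0.256 cm
f = 10.1 cm, so δf/f = 0.256/10.1 = 0.0254.

0.0254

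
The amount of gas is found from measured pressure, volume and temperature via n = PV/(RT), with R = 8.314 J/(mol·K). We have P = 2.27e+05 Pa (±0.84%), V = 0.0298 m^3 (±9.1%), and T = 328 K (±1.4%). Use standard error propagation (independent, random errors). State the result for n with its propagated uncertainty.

2.48 ± 0.229 mol

Relative error in a monomial: (δn/n)² = Σ (nᵢ · δxᵢ/xᵢ)².
  (1·δP/P)² = (1×0.00840)² = 7.06e-05;  (1·δV/V)² = (1×0.0910)² = 0.00828;  (-1·δT/T)² = (-1×0.0140)² = 0.000196
δn/n = √(0.00855) = 0.0925
n = 2.48 mol, so δn = 0.0925 × 2.48 = 0.229 mol.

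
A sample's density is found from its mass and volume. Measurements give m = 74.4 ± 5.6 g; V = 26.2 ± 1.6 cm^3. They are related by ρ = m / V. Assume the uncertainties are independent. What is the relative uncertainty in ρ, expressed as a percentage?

9.69%

For a monomial ρ ∝ m, V^-1, fractional errors add in quadrature:
  (1·δm/m)² = (1×0.0753)² = 0.00567;  (-1·δV/V)² = (-1×0.0611)² = 0.00373
δρ/ρ = √(0.00939) = 0.0969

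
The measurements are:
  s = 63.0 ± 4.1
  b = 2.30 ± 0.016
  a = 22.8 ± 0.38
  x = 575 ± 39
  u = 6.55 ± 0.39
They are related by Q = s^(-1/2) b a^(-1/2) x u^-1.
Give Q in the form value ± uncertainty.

5.33 ± 0.514

Products/powers → add relative errors in quadrature, weighted by exponent:
  (−½·δs/s)² = (-0.5×0.0651)² = 0.00106;  (1·δb/b)² = (1×0.00696)² = 4.84e-05;  (−½·δa/a)² = (-0.5×0.0167)² = 6.94e-05;  (1·δx/x)² = (1×0.0678)² = 0.00460;  (-1·δu/u)² = (-1×0.0595)² = 0.00355
δQ/Q = √(0.00932) = 0.0966
Q = 5.33, so δQ = 0.0966 × 5.33 = 0.514.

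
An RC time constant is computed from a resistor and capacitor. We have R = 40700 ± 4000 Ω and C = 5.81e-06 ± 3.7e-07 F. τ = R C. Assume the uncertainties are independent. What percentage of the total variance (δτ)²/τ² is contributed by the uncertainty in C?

29.6%

(δτ/τ)² = (1·δR/R)² + (1·δC/C)²
  R term: (1×0.0983)² = 0.00966
  C term: (1×0.0637)² = 0.00406
Total = 0.0137. Share from C = 0.00406/0.0137 = 0.296.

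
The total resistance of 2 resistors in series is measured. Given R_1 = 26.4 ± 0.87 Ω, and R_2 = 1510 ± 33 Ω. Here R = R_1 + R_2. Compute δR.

33.0 Ω

Absolute uncertainties add in quadrature for a linear combination:
  (δR_1)² = 0.757;  (δR_2)² = 1090
δR = √(1090) = 33.0 Ω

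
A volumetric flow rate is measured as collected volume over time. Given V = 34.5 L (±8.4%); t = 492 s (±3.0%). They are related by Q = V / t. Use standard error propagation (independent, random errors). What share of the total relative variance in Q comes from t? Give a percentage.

11.3%

(δQ/Q)² = (1·δV/V)² + (-1·δt/t)²
  V term: (1×0.0840)² = 0.00706
  t term: (-1×0.0300)² = 0.000900
Total = 0.00796. Share from t = 0.000900/0.00796 = 0.113.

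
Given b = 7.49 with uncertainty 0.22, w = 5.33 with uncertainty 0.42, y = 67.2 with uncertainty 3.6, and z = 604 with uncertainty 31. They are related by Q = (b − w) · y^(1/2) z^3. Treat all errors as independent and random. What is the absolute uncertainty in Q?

Let u = b − w = 2.16. δu = √(δb² + δw²) = √(0.0484 + 0.176) = 0.474, so δu/u = 0.220.
Q is then a monomial in u, y, z:
δQ/Q = √((δu/u)² + (½·δy/y)² + (3·δz/z)²) = √(0.0482 + 0.000717 + 0.0237) = 0.269
Q = 3.9e+09, so δQ = 0.269 × 3.9e+09 = 1.05e+09.

1.05e+09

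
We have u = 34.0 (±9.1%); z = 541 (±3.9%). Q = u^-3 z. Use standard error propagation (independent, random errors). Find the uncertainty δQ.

0.00380

For a monomial Q ∝ u^-3, z, fractional errors add in quadrature:
  (-3·δu/u)² = (-3×0.0910)² = 0.0745;  (1·δz/z)² = (1×0.0390)² = 0.00152
δQ/Q = √(0.0761) = 0.276
Q = 0.0138, so δQ = 0.276 × 0.0138 = 0.00380.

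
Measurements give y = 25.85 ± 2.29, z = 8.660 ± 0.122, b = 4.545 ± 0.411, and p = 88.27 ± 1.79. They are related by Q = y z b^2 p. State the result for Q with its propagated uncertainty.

408200 ± 82800

For a monomial Q ∝ y, z, b^2, p, fractional errors add in quadrature:
  (1·δy/y)² = (1×0.0886)² = 0.00785;  (1·δz/z)² = (1×0.0141)² = 0.000198;  (2·δb/b)² = (2×0.0904)² = 0.0327;  (1·δp/p)² = (1×0.0203)² = 0.000411
δQ/Q = √(0.0412) = 0.203
Q = 408200, so δQ = 0.203 × 408200 = 82800.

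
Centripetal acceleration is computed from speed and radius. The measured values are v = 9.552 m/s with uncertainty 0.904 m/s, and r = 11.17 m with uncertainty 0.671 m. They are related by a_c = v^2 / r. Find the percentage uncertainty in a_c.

Each factor contributes (exponent × relative error)² to (δa_c/a_c)²:
  (2·δv/v)² = (2×0.0946)² = 0.0358;  (-1·δr/r)² = (-1×0.0601)² = 0.00361
δa_c/a_c = √(0.0394) = 0.199

19.9%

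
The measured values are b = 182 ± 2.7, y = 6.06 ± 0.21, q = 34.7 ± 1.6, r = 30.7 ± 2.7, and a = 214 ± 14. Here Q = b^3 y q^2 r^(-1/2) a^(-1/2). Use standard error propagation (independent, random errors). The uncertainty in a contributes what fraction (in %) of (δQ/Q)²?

7.28%

(δQ/Q)² = (3·δb/b)² + (1·δy/y)² + (2·δq/q)² + (−½·δr/r)² + (−½·δa/a)²
  b term: (3×0.0148)² = 0.00198
  y term: (1×0.0347)² = 0.00120
  q term: (2×0.0461)² = 0.00850
  r term: (-0.5×0.0879)² = 0.00193
  a term: (-0.5×0.0654)² = 0.00107
Total = 0.0147. Share from a = 0.00107/0.0147 = 0.0728.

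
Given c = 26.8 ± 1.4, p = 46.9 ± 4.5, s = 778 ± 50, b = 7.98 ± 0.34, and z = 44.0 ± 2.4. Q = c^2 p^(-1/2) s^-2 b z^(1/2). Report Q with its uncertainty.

0.00917 ± 0.00165

Q is a product of powers, so relative uncertainties combine in quadrature:
  (2·δc/c)² = (2×0.0522)² = 0.0109;  (−½·δp/p)² = (-0.5×0.0959)² = 0.00230;  (-2·δs/s)² = (-2×0.0643)² = 0.0165;  (1·δb/b)² = (1×0.0426)² = 0.00182;  (½·δz/z)² = (0.5×0.0545)² = 0.000744
δQ/Q = √(0.0323) = 0.180
Q = 0.00917, so δQ = 0.180 × 0.00917 = 0.00165.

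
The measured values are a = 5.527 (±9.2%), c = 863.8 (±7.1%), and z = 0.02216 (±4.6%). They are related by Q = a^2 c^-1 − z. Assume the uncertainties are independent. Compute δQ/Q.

0.534

Let p = a^2·c^-1 = 0.03536. δp/p = √((2·δa/a)² + (-1·δc/c)²) = √(0.0339 + 0.00504) = 0.197, so δp = 0.00697.
Q = p − z: δQ = √(δp² + δz²) = √(4.86e-05 + 1.04e-06) = 0.00705
Q = 0.01320, so δQ/Q = 0.00705/0.01320 = 0.534.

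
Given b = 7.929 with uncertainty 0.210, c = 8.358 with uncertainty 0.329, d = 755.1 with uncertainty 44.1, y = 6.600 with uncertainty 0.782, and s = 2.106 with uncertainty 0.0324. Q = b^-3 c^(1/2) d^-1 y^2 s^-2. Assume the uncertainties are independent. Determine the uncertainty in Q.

1.96e-05

Each factor contributes (exponent × relative error)² to (δQ/Q)²:
  (-3·δb/b)² = (-3×0.0265)² = 0.00631;  (½·δc/c)² = (0.5×0.0394)² = 0.000387;  (-1·δd/d)² = (-1×0.0584)² = 0.00341;  (2·δy/y)² = (2×0.118)² = 0.0562;  (-2·δs/s)² = (-2×0.0154)² = 0.000947
δQ/Q = √(0.0672) = 0.259
Q = 7.543e-05, so δQ = 0.259 × 7.543e-05 = 1.96e-05.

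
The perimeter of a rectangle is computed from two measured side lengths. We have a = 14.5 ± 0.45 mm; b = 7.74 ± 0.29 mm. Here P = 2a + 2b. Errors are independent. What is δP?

Sums and differences: (δP)² = Σ (cᵢ δxᵢ)².
  (2·δa)² = 0.810;  (2·δb)² = 0.336
δP = √(1.15) = 1.07 mm

1.07 mm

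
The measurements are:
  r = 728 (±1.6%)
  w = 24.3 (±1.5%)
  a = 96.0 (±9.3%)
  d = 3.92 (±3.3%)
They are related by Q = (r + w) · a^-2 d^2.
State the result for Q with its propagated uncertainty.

1.25 ± 0.248

Let u = r + w = 752. δu = √(δr² + δw²) = √(136 + 0.133) = 11.7, so δu/u = 0.0155.
Q is then a monomial in u, a, d:
δQ/Q = √((δu/u)² + (-2·δa/a)² + (2·δd/d)²) = √(0.000240 + 0.0346 + 0.00436) = 0.198
Q = 1.25, so δQ = 0.198 × 1.25 = 0.248.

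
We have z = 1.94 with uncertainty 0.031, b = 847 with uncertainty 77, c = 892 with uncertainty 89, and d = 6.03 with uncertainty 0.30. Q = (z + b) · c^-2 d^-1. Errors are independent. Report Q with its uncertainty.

(1.77 ± 0.398) × 10^-4

Let u = z + b = 849. δu = √(δz² + δb²) = √(0.000961 + 5930) = 77.0, so δu/u = 0.0907.
Q is then a monomial in u, c, d:
δQ/Q = √((δu/u)² + (-2·δc/c)² + (-1·δd/d)²) = √(0.00823 + 0.0398 + 0.00248) = 0.225
Q = 0.000177, so δQ = 0.225 × 0.000177 = 3.98e-05.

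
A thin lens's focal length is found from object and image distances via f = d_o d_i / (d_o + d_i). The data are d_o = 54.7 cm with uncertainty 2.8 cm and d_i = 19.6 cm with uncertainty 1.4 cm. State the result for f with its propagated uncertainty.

14.4 ± 0.783 cm

∂f/∂d_o = (d_i/(d_o+d_i))² = 0.0696;  ∂f/∂d_i = (d_o/(d_o+d_i))² = 0.542
δf = √((∂f/∂d_o · δd_o)² + (∂f/∂d_i · δd_i)²) = √(0.0380 + 0.576) = 0.783 cm
f = 14.4 cm.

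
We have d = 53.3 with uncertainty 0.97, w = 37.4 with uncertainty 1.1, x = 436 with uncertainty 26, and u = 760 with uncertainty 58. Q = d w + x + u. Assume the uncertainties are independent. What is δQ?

93.8

Let p = d·w = 1990. δp/p = √((1·δd/d)² + (1·δw/w)²) = √(0.000331 + 0.000865) = 0.0346, so δp = 68.9.
Q = p + x + u: δQ = √(δp² + δx² + δu²) = √(4750 + 676 + 3360) = 93.8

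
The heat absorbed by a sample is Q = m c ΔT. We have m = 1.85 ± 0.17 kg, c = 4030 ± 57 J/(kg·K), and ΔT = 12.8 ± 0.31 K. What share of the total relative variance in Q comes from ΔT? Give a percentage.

(δQ/Q)² = (1·δm/m)² + (1·δc/c)² + (1·δΔT/ΔT)²
  m term: (1×0.0919)² = 0.00844
  c term: (1×0.0141)² = 0.000200
  ΔT term: (1×0.0242)² = 0.000587
Total = 0.00923. Share from ΔT = 0.000587/0.00923 = 0.0635.

6.35%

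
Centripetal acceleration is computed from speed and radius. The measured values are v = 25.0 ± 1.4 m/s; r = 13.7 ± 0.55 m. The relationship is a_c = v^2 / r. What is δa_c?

a_c is a product of powers, so relative uncertainties combine in quadrature:
  (2·δv/v)² = (2×0.0560)² = 0.0125;  (-1·δr/r)² = (-1×0.0401)² = 0.00161
δa_c/a_c = √(0.0142) = 0.119
a_c = 45.6 m/s^2, so δa_c = 0.119 × 45.6 = 5.43 m/s^2.

5.43 m/s^2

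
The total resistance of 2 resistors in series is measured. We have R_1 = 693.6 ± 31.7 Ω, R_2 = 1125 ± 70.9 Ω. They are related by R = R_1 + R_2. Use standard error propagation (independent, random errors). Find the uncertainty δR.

Absolute uncertainties add in quadrature for a linear combination:
  (δR_1)² = 1000;  (δR_2)² = 5030
δR = √(6030) = 77.7 Ω

77.7 Ω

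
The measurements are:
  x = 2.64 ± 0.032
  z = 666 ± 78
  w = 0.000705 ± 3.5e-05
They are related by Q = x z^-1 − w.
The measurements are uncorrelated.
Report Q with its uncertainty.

Let p = x·z^-1 = 0.00396. δp/p = √((1·δx/x)² + (-1·δz/z)²) = √(0.000147 + 0.0137) = 0.118, so δp = 0.000467.
Q = p − w: δQ = √(δp² + δw²) = √(2.18e-07 + 1.22e-09) = 0.000468
Q = 0.00326.

0.00326 ± 0.000468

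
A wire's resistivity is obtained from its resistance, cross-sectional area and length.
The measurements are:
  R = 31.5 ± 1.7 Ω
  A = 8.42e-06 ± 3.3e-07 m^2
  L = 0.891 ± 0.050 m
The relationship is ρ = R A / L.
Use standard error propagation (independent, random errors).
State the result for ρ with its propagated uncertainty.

(2.98 ± 0.259) × 10^-4 Ω·m

Relative error in a monomial: (δρ/ρ)² = Σ (nᵢ · δxᵢ/xᵢ)².
  (1·δR/R)² = (1×0.0540)² = 0.00291;  (1·δA/A)² = (1×0.0392)² = 0.00154;  (-1·δL/L)² = (-1×0.0561)² = 0.00315
δρ/ρ = √(0.00760) = 0.0872
ρ = 0.000298 Ω·m, so δρ = 0.0872 × 0.000298 = 2.59e-05 Ω·m.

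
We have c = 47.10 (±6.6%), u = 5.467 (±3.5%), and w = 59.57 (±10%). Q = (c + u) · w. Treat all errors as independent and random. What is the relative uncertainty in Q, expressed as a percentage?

11.6%

Let h = c + u = 52.57. δh = √(δc² + δu²) = √(9.66 + 0.0366) = 3.11, so δh/h = 0.0592.
Q is then a monomial in h, w:
δQ/Q = √((δh/h)² + (1·δw/w)²) = √(0.00351 + 0.0100) = 0.116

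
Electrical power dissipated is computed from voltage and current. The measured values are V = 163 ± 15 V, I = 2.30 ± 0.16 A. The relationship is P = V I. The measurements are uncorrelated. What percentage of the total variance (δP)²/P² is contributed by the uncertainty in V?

63.6%

(δP/P)² = (1·δV/V)² + (1·δI/I)²
  V term: (1×0.0920)² = 0.00847
  I term: (1×0.0696)² = 0.00484
Total = 0.0133. Share from V = 0.00847/0.0133 = 0.636.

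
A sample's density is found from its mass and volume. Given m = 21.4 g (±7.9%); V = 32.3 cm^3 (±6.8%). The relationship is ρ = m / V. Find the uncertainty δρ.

Relative error in a monomial: (δρ/ρ)² = Σ (nᵢ · δxᵢ/xᵢ)².
  (1·δm/m)² = (1×0.0790)² = 0.00624;  (-1·δV/V)² = (-1×0.0680)² = 0.00462
δρ/ρ = √(0.0109) = 0.104
ρ = 0.663 g/cm^3, so δρ = 0.104 × 0.663 = 0.0691 g/cm^3.

0.0691 g/cm^3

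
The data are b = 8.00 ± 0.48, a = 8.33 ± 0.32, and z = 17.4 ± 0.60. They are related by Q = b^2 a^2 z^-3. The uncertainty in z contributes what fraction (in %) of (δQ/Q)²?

34.5%

(δQ/Q)² = (2·δb/b)² + (2·δa/a)² + (-3·δz/z)²
  b term: (2×0.0600)² = 0.0144
  a term: (2×0.0384)² = 0.00590
  z term: (-3×0.0345)² = 0.0107
Total = 0.0310. Share from z = 0.0107/0.0310 = 0.345.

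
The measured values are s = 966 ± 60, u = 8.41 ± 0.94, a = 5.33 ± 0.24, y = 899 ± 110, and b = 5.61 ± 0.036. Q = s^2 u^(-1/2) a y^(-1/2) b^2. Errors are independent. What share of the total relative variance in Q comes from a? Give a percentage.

(δQ/Q)² = (2·δs/s)² + (−½·δu/u)² + (1·δa/a)² + (−½·δy/y)² + (2·δb/b)²
  s term: (2×0.0621)² = 0.0154
  u term: (-0.5×0.112)² = 0.00312
  a term: (1×0.0450)² = 0.00203
  y term: (-0.5×0.122)² = 0.00374
  b term: (2×0.00642)² = 0.000165
Total = 0.0245. Share from a = 0.00203/0.0245 = 0.0828.

8.28%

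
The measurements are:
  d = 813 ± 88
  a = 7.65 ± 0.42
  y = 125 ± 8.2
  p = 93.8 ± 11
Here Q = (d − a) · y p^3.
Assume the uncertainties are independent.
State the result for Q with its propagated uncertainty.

Let u = d − a = 805. δu = √(δd² + δa²) = √(7740 + 0.176) = 88.0, so δu/u = 0.109.
Q is then a monomial in u, y, p:
δQ/Q = √((δu/u)² + (1·δy/y)² + (3·δp/p)²) = √(0.0119 + 0.00430 + 0.124) = 0.374
Q = 8.31e+10, so δQ = 0.374 × 8.31e+10 = 3.11e+10.

(8.31 ± 3.11) × 10^10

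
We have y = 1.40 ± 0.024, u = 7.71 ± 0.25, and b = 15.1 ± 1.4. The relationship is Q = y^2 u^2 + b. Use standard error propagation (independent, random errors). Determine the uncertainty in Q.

Let p = y^2·u^2 = 117. δp/p = √((2·δy/y)² + (2·δu/u)²) = √(0.00118 + 0.00421) = 0.0734, so δp = 8.55.
Q = p + b: δQ = √(δp² + δb²) = √(73.0 + 1.96) = 8.66

8.66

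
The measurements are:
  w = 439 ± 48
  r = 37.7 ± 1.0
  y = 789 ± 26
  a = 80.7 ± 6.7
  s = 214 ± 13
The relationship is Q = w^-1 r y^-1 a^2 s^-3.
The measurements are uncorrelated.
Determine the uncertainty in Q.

Since Q is a product/quotient, work with relative uncertainties:
  (-1·δw/w)² = (-1×0.109)² = 0.0120;  (1·δr/r)² = (1×0.0265)² = 0.000704;  (-1·δy/y)² = (-1×0.0330)² = 0.00109;  (2·δa/a)² = (2×0.0830)² = 0.0276;  (-3·δs/s)² = (-3×0.0607)² = 0.0332
δQ/Q = √(0.0745) = 0.273
Q = 7.23e-08, so δQ = 0.273 × 7.23e-08 = 1.97e-08.

1.97e-08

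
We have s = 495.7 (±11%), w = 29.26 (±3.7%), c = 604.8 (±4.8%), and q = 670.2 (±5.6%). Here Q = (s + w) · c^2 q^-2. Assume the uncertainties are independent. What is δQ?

Let u = s + w = 525.0. δu = √(δs² + δw²) = √(2970 + 1.17) = 54.5, so δu/u = 0.104.
Q is then a monomial in u, c, q:
δQ/Q = √((δu/u)² + (2·δc/c)² + (-2·δq/q)²) = √(0.0108 + 0.00922 + 0.0125) = 0.180
Q = 427.5, so δQ = 0.180 × 427.5 = 77.1.

77.1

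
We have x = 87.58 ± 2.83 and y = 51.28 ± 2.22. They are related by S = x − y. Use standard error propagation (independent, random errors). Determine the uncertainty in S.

3.60

Absolute uncertainties add in quadrature for a linear combination:
  (δx)² = 8.01;  (δy)² = 4.93
δS = √(12.9) = 3.60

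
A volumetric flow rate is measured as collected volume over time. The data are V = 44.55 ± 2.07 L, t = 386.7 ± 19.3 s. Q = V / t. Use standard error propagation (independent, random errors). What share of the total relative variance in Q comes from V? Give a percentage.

46.4%

(δQ/Q)² = (1·δV/V)² + (-1·δt/t)²
  V term: (1×0.0465)² = 0.00216
  t term: (-1×0.0499)² = 0.00249
Total = 0.00465. Share from V = 0.00216/0.00465 = 0.464.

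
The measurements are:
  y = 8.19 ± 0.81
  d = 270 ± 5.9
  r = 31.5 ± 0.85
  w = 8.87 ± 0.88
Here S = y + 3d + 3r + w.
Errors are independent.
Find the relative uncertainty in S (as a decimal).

0.0194

S is a linear combination, so absolute uncertainties add in quadrature:
  (δy)² = 0.656;  (3·δd)² = 313;  (3·δr)² = 6.50;  (δw)² = 0.774
δS = √(321) = 17.9
S = 922, so δS/S = 17.9/922 = 0.0194.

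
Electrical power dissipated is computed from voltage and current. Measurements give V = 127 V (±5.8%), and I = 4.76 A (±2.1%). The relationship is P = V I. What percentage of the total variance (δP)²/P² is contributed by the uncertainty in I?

(δP/P)² = (1·δV/V)² + (1·δI/I)²
  V term: (1×0.0580)² = 0.00336
  I term: (1×0.0210)² = 0.000441
Total = 0.00380. Share from I = 0.000441/0.00380 = 0.116.

11.6%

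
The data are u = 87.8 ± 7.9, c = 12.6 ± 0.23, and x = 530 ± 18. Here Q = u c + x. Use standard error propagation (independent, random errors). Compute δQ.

Let p = u·c = 1110. δp/p = √((1·δu/u)² + (1·δc/c)²) = √(0.00810 + 0.000333) = 0.0918, so δp = 102.
Q = p + x: δQ = √(δp² + δx²) = √(10300 + 324) = 103

103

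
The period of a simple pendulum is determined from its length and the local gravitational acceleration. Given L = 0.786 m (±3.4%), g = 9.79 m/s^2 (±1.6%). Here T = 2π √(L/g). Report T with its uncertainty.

1.78 ± 0.0334 s

Products/powers → add relative errors in quadrature, weighted by exponent:
  (½·δL/L)² = (0.5×0.0340)² = 0.000289;  (−½·δg/g)² = (-0.5×0.0160)² = 6.4e-05
δT/T = √(0.000353) = 0.0188
T = 1.78 s, so δT = 0.0188 × 1.78 = 0.0334 s.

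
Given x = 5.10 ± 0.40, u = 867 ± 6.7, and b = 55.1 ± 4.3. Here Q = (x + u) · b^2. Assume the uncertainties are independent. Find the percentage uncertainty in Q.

15.6%

Let w = x + u = 872. δw = √(δx² + δu²) = √(0.160 + 44.9) = 6.71, so δw/w = 0.00770.
Q is then a monomial in w, b:
δQ/Q = √((δw/w)² + (2·δb/b)²) = √(5.92e-05 + 0.0244) = 0.156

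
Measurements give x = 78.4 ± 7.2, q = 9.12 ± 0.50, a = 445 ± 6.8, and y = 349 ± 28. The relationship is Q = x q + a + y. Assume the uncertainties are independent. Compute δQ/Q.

Let p = x·q = 715. δp/p = √((1·δx/x)² + (1·δq/q)²) = √(0.00843 + 0.00301) = 0.107, so δp = 76.5.
Q = p + a + y: δQ = √(δp² + δa² + δy²) = √(5850 + 46.2 + 784) = 81.7
Q = 1510, so δQ/Q = 81.7/1510 = 0.0542.

0.0542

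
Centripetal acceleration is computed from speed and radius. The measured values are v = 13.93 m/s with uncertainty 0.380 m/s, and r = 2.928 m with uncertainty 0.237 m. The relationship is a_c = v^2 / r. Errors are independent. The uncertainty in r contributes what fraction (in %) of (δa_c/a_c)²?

68.8%

(δa_c/a_c)² = (2·δv/v)² + (-1·δr/r)²
  v term: (2×0.0273)² = 0.00298
  r term: (-1×0.0809)² = 0.00655
Total = 0.00953. Share from r = 0.00655/0.00953 = 0.688.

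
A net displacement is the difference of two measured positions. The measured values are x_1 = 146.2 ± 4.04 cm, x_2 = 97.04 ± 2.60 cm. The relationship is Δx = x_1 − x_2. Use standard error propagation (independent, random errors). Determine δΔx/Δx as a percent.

9.77%

Δx is a linear combination, so absolute uncertainties add in quadrature:
  (δx_1)² = 16.3;  (δx_2)² = 6.76
δΔx = √(23.1) = 4.80 cm
Δx = 49.16 cm, so δΔx/Δx = 4.80/49.16 = 0.0977.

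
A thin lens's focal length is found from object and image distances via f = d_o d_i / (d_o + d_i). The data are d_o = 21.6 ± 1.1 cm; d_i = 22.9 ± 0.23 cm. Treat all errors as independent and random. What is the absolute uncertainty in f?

0.296 cm

∂f/∂d_o = (d_i/(d_o+d_i))² = 0.265;  ∂f/∂d_i = (d_o/(d_o+d_i))² = 0.236
δf = √((∂f/∂d_o · δd_o)² + (∂f/∂d_i · δd_i)²) = √(0.0849 + 0.00294) = 0.296 cm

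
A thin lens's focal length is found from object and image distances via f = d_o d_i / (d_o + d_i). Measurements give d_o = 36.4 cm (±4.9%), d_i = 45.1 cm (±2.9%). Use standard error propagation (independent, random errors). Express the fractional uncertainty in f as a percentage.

∂f/∂d_o = (d_i/(d_o+d_i))² = 0.306;  ∂f/∂d_i = (d_o/(d_o+d_i))² = 0.199
δf = √((∂f/∂d_o · δd_o)² + (∂f/∂d_i · δd_i)²) = √(0.298 + 0.0681) = 0.605 cm
f = 20.1 cm, so δf/f = 0.605/20.1 = 0.0300.

3.00%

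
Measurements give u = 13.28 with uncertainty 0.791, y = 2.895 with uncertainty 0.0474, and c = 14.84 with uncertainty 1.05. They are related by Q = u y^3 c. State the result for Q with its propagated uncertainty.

4782 ± 501

Relative error in a monomial: (δQ/Q)² = Σ (nᵢ · δxᵢ/xᵢ)².
  (1·δu/u)² = (1×0.0596)² = 0.00355;  (3·δy/y)² = (3×0.0164)² = 0.00241;  (1·δc/c)² = (1×0.0708)² = 0.00501
δQ/Q = √(0.0110) = 0.105
Q = 4782, so δQ = 0.105 × 4782 = 501.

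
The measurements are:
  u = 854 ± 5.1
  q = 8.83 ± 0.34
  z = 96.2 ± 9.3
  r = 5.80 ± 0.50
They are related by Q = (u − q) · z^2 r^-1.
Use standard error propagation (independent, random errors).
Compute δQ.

2.86e+05

Let w = u − q = 845. δw = √(δu² + δq²) = √(26.0 + 0.116) = 5.11, so δw/w = 0.00605.
Q is then a monomial in w, z, r:
δQ/Q = √((δw/w)² + (2·δz/z)² + (-1·δr/r)²) = √(3.66e-05 + 0.0374 + 0.00743) = 0.212
Q = 1.35e+06, so δQ = 0.212 × 1.35e+06 = 2.86e+05.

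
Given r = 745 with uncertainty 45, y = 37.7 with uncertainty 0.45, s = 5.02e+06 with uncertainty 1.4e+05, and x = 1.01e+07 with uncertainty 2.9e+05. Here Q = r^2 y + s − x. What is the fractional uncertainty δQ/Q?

Let p = r^2·y = 2.09e+07. δp/p = √((2·δr/r)² + (1·δy/y)²) = √(0.0146 + 0.000142) = 0.121, so δp = 2.54e+06.
Q = p + s − x: δQ = √(δp² + δs² + δx²) = √(6.45e+12 + 1.96e+10 + 8.41e+10) = 2.56e+06
Q = 1.58e+07, so δQ/Q = 2.56e+06/1.58e+07 = 0.162.

0.162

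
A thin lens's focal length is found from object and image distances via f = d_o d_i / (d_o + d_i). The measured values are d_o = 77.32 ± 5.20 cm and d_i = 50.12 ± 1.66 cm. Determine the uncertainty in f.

∂f/∂d_o = (d_i/(d_o+d_i))² = 0.155;  ∂f/∂d_i = (d_o/(d_o+d_i))² = 0.368
δf = √((∂f/∂d_o · δd_o)² + (∂f/∂d_i · δd_i)²) = √(0.647 + 0.373) = 1.01 cm

1.01 cm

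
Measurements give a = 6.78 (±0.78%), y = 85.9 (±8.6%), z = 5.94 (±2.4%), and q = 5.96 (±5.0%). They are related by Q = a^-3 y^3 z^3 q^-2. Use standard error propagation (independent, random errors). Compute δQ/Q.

0.287

Since Q is a product/quotient, work with relative uncertainties:
  (-3·δa/a)² = (-3×0.00780)² = 0.000548;  (3·δy/y)² = (3×0.0860)² = 0.0666;  (3·δz/z)² = (3×0.0240)² = 0.00518;  (-2·δq/q)² = (-2×0.0500)² = 0.0100
δQ/Q = √(0.0823) = 0.287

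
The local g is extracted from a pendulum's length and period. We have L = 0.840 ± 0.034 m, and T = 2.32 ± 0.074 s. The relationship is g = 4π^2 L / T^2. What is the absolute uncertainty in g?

Products/powers → add relative errors in quadrature, weighted by exponent:
  (1·δL/L)² = (1×0.0405)² = 0.00164;  (-2·δT/T)² = (-2×0.0319)² = 0.00407
δg/g = √(0.00571) = 0.0756
g = 6.16 m/s^2, so δg = 0.0756 × 6.16 = 0.465 m/s^2.

0.465 m/s^2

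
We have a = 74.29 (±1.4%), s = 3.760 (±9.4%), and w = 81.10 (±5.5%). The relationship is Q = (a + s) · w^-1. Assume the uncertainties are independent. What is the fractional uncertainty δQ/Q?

Let u = a + s = 78.05. δu = √(δa² + δs²) = √(1.08 + 0.125) = 1.10, so δu/u = 0.0141.
Q is then a monomial in u, w:
δQ/Q = √((δu/u)² + (-1·δw/w)²) = √(0.000198 + 0.00302) = 0.0568

0.0568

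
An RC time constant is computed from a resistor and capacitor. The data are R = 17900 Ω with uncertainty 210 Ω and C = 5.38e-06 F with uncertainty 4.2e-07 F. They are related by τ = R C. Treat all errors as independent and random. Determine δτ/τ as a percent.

7.89%

τ is a product of powers, so relative uncertainties combine in quadrature:
  (1·δR/R)² = (1×0.0117)² = 0.000138;  (1·δC/C)² = (1×0.0781)² = 0.00609
δτ/τ = √(0.00623) = 0.0789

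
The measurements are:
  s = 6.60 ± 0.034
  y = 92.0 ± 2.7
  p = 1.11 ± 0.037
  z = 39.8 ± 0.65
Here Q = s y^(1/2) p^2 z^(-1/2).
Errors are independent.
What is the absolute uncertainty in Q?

Products/powers → add relative errors in quadrature, weighted by exponent:
  (1·δs/s)² = (1×0.00515)² = 2.65e-05;  (½·δy/y)² = (0.5×0.0293)² = 0.000215;  (2·δp/p)² = (2×0.0333)² = 0.00444;  (−½·δz/z)² = (-0.5×0.0163)² = 6.67e-05
δQ/Q = √(0.00475) = 0.0689
Q = 12.4, so δQ = 0.0689 × 12.4 = 0.852.

0.852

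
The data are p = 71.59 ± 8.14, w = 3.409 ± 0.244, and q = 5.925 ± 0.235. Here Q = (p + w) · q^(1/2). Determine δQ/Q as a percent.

Let u = p + w = 75.00. δu = √(δp² + δw²) = √(66.3 + 0.0595) = 8.14, so δu/u = 0.109.
Q is then a monomial in u, q:
δQ/Q = √((δu/u)² + (½·δq/q)²) = √(0.0118 + 0.000393) = 0.110

11.0%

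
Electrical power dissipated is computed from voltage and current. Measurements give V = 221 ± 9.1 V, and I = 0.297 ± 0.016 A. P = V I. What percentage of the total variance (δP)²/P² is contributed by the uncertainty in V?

36.9%

(δP/P)² = (1·δV/V)² + (1·δI/I)²
  V term: (1×0.0412)² = 0.00170
  I term: (1×0.0539)² = 0.00290
Total = 0.00460. Share from V = 0.00170/0.00460 = 0.369.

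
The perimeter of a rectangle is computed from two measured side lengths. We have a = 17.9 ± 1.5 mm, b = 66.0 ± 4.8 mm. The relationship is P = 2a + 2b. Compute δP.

P is a linear combination, so absolute uncertainties add in quadrature:
  (2·δa)² = 9.00;  (2·δb)² = 92.2
δP = √(101) = 10.1 mm

10.1 mm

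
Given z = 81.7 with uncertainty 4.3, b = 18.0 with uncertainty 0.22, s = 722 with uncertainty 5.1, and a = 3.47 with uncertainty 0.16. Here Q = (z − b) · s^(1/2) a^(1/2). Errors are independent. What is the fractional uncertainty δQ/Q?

Let u = z − b = 63.7. δu = √(δz² + δb²) = √(18.5 + 0.0484) = 4.31, so δu/u = 0.0676.
Q is then a monomial in u, s, a:
δQ/Q = √((δu/u)² + (½·δs/s)² + (½·δa/a)²) = √(0.00457 + 1.25e-05 + 0.000532) = 0.0715

0.0715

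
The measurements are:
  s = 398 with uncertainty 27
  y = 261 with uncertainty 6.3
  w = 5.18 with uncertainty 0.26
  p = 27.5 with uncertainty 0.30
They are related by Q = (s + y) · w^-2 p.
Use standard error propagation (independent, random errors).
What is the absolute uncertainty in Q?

73.9

Let u = s + y = 659. δu = √(δs² + δy²) = √(729 + 39.7) = 27.7, so δu/u = 0.0421.
Q is then a monomial in u, w, p:
δQ/Q = √((δu/u)² + (-2·δw/w)² + (1·δp/p)²) = √(0.00177 + 0.0101 + 0.000119) = 0.109
Q = 675, so δQ = 0.109 × 675 = 73.9.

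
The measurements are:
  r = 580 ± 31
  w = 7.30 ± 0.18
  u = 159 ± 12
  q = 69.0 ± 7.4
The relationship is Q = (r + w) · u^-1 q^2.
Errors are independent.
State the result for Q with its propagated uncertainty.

17600 ± 4110

Let h = r + w = 587. δh = √(δr² + δw²) = √(961 + 0.0324) = 31.0, so δh/h = 0.0528.
Q is then a monomial in h, u, q:
δQ/Q = √((δh/h)² + (-1·δu/u)² + (2·δq/q)²) = √(0.00279 + 0.00570 + 0.0460) = 0.233
Q = 17600, so δQ = 0.233 × 17600 = 4110.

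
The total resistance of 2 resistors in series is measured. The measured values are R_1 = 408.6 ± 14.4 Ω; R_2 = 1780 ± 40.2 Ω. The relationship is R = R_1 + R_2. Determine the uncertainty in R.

42.7 Ω

R is a linear combination, so absolute uncertainties add in quadrature:
  (δR_1)² = 207;  (δR_2)² = 1620
δR = √(1820) = 42.7 Ω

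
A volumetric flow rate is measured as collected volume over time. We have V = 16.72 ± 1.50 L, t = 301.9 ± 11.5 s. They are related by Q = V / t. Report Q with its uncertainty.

0.05538 ± 0.00540 L/s

Relative error in a monomial: (δQ/Q)² = Σ (nᵢ · δxᵢ/xᵢ)².
  (1·δV/V)² = (1×0.0897)² = 0.00805;  (-1·δt/t)² = (-1×0.0381)² = 0.00145
δQ/Q = √(0.00950) = 0.0975
Q = 0.05538 L/s, so δQ = 0.0975 × 0.05538 = 0.00540 L/s.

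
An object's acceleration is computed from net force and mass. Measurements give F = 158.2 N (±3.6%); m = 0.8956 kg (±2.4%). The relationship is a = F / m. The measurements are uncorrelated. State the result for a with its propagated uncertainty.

176.6 ± 7.64 m/s^2

Since a is a product/quotient, work with relative uncertainties:
  (1·δF/F)² = (1×0.0360)² = 0.00130;  (-1·δm/m)² = (-1×0.0240)² = 0.000576
δa/a = √(0.00187) = 0.0433
a = 176.6 m/s^2, so δa = 0.0433 × 176.6 = 7.64 m/s^2.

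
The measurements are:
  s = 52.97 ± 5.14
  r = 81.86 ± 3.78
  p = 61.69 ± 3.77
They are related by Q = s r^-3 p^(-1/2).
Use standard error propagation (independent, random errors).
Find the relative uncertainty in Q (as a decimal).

0.172

For a monomial Q ∝ s, r^-3, p^(-1/2), fractional errors add in quadrature:
  (1·δs/s)² = (1×0.0970)² = 0.00942;  (-3·δr/r)² = (-3×0.0462)² = 0.0192;  (−½·δp/p)² = (-0.5×0.0611)² = 0.000934
δQ/Q = √(0.0295) = 0.172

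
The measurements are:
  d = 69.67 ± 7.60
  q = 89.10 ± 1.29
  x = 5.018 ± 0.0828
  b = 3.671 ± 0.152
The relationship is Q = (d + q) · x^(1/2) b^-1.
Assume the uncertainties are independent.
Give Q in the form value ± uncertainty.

Let u = d + q = 158.8. δu = √(δd² + δq²) = √(57.8 + 1.66) = 7.71, so δu/u = 0.0486.
Q is then a monomial in u, x, b:
δQ/Q = √((δu/u)² + (½·δx/x)² + (-1·δb/b)²) = √(0.00236 + 6.81e-05 + 0.00171) = 0.0643
Q = 96.88, so δQ = 0.0643 × 96.88 = 6.23.

96.88 ± 6.23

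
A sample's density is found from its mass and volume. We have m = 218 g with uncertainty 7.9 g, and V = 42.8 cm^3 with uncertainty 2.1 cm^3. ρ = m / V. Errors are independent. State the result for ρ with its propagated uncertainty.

5.09 ± 0.311 g/cm^3

Each factor contributes (exponent × relative error)² to (δρ/ρ)²:
  (1·δm/m)² = (1×0.0362)² = 0.00131;  (-1·δV/V)² = (-1×0.0491)² = 0.00241
δρ/ρ = √(0.00372) = 0.0610
ρ = 5.09 g/cm^3, so δρ = 0.0610 × 5.09 = 0.311 g/cm^3.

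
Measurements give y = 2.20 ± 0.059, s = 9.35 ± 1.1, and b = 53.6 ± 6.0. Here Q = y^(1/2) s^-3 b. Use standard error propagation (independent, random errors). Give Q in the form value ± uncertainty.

Since Q is a product/quotient, work with relative uncertainties:
  (½·δy/y)² = (0.5×0.0268)² = 0.000180;  (-3·δs/s)² = (-3×0.118)² = 0.125;  (1·δb/b)² = (1×0.112)² = 0.0125
δQ/Q = √(0.137) = 0.371
Q = 0.0973, so δQ = 0.371 × 0.0973 = 0.0360.

0.0973 ± 0.0360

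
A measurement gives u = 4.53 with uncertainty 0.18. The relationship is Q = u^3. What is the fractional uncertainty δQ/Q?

For a monomial Q ∝ u^3, fractional errors add in quadrature:
  (3·δu/u)² = (3×0.0397)² = 0.0142
δQ/Q = √(0.0142) = 0.119

0.119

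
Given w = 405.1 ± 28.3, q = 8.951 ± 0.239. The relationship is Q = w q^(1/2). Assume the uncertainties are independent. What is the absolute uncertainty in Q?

86.2

Products/powers → add relative errors in quadrature, weighted by exponent:
  (1·δw/w)² = (1×0.0699)² = 0.00488;  (½·δq/q)² = (0.5×0.0267)² = 0.000178
δQ/Q = √(0.00506) = 0.0711
Q = 1212, so δQ = 0.0711 × 1212 = 86.2.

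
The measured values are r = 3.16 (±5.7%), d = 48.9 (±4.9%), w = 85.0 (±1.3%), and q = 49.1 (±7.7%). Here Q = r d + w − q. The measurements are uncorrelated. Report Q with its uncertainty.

Let p = r·d = 155. δp/p = √((1·δr/r)² + (1·δd/d)²) = √(0.00325 + 0.00240) = 0.0752, so δp = 11.6.
Q = p + w − q: δQ = √(δp² + δw² + δq²) = √(135 + 1.22 + 14.3) = 12.3
Q = 190.

190 ± 12.3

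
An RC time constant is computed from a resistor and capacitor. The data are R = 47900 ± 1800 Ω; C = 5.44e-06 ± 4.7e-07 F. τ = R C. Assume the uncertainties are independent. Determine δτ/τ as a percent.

Each factor contributes (exponent × relative error)² to (δτ/τ)²:
  (1·δR/R)² = (1×0.0376)² = 0.00141;  (1·δC/C)² = (1×0.0864)² = 0.00746
δτ/τ = √(0.00888) = 0.0942

9.42%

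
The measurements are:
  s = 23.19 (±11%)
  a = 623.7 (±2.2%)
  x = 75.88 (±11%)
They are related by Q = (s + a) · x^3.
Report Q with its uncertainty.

Let u = s + a = 646.9. δu = √(δs² + δa²) = √(6.51 + 188) = 14.0, so δu/u = 0.0216.
Q is then a monomial in u, x:
δQ/Q = √((δu/u)² + (3·δx/x)²) = √(0.000465 + 0.109) = 0.331
Q = 2.826e+08, so δQ = 0.331 × 2.826e+08 = 9.35e+07.

(2.826 ± 0.935) × 10^8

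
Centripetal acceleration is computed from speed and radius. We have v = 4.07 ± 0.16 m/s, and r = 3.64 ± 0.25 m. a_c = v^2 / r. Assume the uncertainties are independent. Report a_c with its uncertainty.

For a monomial a_c ∝ v^2, r^-1, fractional errors add in quadrature:
  (2·δv/v)² = (2×0.0393)² = 0.00618;  (-1·δr/r)² = (-1×0.0687)² = 0.00472
δa_c/a_c = √(0.0109) = 0.104
a_c = 4.55 m/s^2, so δa_c = 0.104 × 4.55 = 0.475 m/s^2.

4.55 ± 0.475 m/s^2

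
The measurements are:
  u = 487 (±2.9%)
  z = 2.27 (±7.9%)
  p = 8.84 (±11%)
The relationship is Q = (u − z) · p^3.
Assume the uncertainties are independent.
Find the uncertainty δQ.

Let w = u − z = 485. δw = √(δu² + δz²) = √(199 + 0.0322) = 14.1, so δw/w = 0.0291.
Q is then a monomial in w, p:
δQ/Q = √((δw/w)² + (3·δp/p)²) = √(0.000849 + 0.109) = 0.331
Q = 3.35e+05, so δQ = 0.331 × 3.35e+05 = 1.11e+05.

1.11e+05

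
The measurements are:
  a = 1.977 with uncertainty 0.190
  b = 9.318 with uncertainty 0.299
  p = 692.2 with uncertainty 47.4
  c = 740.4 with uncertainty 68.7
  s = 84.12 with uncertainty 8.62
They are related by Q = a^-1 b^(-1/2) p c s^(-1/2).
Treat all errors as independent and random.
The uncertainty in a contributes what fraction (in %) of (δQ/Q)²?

(δQ/Q)² = (-1·δa/a)² + (−½·δb/b)² + (1·δp/p)² + (1·δc/c)² + (−½·δs/s)²
  a term: (-1×0.0961)² = 0.00924
  b term: (-0.5×0.0321)² = 0.000257
  p term: (1×0.0685)² = 0.00469
  c term: (1×0.0928)² = 0.00861
  s term: (-0.5×0.102)² = 0.00263
Total = 0.0254. Share from a = 0.00924/0.0254 = 0.363.

36.3%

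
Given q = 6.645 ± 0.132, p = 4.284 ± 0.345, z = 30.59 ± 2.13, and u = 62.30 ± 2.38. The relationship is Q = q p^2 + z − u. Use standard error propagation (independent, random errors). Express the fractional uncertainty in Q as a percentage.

22.2%

Let w = q·p^2 = 122.0. δw/w = √((1·δq/q)² + (2·δp/p)²) = √(0.000395 + 0.0259) = 0.162, so δw = 19.8.
Q = w + z − u: δQ = √(δw² + δz² + δu²) = √(392 + 4.54 + 5.66) = 20.0
Q = 90.24, so δQ/Q = 20.0/90.24 = 0.222.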